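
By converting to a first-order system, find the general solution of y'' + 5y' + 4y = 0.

Let x_1 = y, x_2 = y'. Then x_1' = x_2 and x_2' = -4x_1 - 5x_2.
A = [[0,1],[-4,-5]]; det(A-λI) = λ^2 + 5λ + 4.
Eigenvalues λ = -1, -4 with eigenvectors (1,-1), (1,-4).

y(t) = K_1e^(-t) + K_2e^(-4t)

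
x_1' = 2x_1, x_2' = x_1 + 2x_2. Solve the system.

x_1(t) = c_2e^(2t), x_2(t) = c_1e^(2t) + c_2te^(2t) - 2c_2e^(2t)

Coefficient matrix A = [[2, 0], [1, 2]].
Characteristic polynomial det(A - λI) = λ^2 - 4λ + 4 = 0.
Single eigenvalue λ = 2 with algebraic multiplicity 2.
Eigenvector v = (0,1); generalized eigenvector w with (A-λI)w=v is (1,-2).
General solution: e^(2t)[c_1·v + c_2·(t·v + w)].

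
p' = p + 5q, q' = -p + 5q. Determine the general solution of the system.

p(t) = 2C_1e^(3t)sin(t) - C_1e^(3t)cos(t) - C_2e^(3t)sin(t) - 2C_2e^(3t)cos(t), q(t) = C_1e^(3t)sin(t) - C_2e^(3t)cos(t)

Coefficient matrix A = [[1, 5], [-1, 5]].
Characteristic polynomial det(A - λI) = λ^2 - 6λ + 10 = 0.
Eigenvalues λ = 3 ± i (complex conjugate pair).
For λ=3+i: an eigenvector is (-1,0) - i(2,1) = (-1 - 2i, 0 - i).
A real fundamental pair from Re and Im of e^((3+i)t)v: X_1 = e^(3t)(cos(t)·(-1,0) + sin(t)·(2,1)), X_2 = e^(3t)(sin(t)·(-1,0) - cos(t)·(2,1)).
General solution: C_1X_1 + C_2X_2.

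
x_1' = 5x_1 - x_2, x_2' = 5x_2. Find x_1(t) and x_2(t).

Coefficient matrix A = [[5, -1], [0, 5]].
Characteristic polynomial det(A - λI) = λ^2 - 10λ + 25 = 0.
Single eigenvalue λ = 5 with algebraic multiplicity 2.
Eigenvector v = (1,0); generalized eigenvector w with (A-λI)w=v is (1,-1).
General solution: e^(5t)[K_1·v + K_2·(t·v + w)].

x_1(t) = K_1e^(5t) + K_2te^(5t) + K_2e^(5t), x_2(t) = -K_2e^(5t)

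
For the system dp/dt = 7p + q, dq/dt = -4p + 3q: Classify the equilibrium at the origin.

unstable improper node

A = [[7,1],[-4,3]]; det(A-λI) = λ^2 - 10λ + 25.
repeated λ = 5 with a single eigenvector.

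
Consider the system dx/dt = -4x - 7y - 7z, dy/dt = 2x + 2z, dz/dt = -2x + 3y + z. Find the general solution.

Coefficient matrix A = [[-4, -7, -7], [2, 0, 2], [-2, 3, 1]].
det(A - λI) = 0 gives eigenvalues λ = -4, -2, 3.
For λ=-4: eigenvector (1,-1,1).
For λ=-2: eigenvector (0,1,-1).
For λ=3: eigenvector (-1,0,1).
General solution: K_1e^(-4t)(1,-1,1) + K_2e^(-2t)(0,1,-1) + K_3e^(3t)(-1,0,1).

x(t) = K_1e^(-4t) - K_3e^(3t), y(t) = -K_1e^(-4t) + K_2e^(-2t), z(t) = K_1e^(-4t) - K_2e^(-2t) + K_3e^(3t)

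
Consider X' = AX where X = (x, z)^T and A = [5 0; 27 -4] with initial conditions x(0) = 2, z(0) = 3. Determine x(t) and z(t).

x(t) = 2e^(5t), z(t) = 6e^(5t) - 3e^(-4t)

Coefficient matrix A = [[5, 0], [27, -4]].
Characteristic polynomial det(A - λI) = λ^2 - λ - 20 = 0.
Eigenvalues λ = -4, 5.
For λ=-4: (A-λI) row 1 is [9, 0], so an eigenvector is (0, 1).
For λ=5: (A-λI) row 2 is [27, -9], so an eigenvector is (1, 3).
General solution: C_1e^(-4t)(0,1) + C_2e^(5t)(1,3).
Applying x(0)=2, z(0)=3 gives C_1=-3, C_2=2.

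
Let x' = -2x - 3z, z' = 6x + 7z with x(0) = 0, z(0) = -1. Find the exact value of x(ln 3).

78

A = [[-2,-3],[6,7]]; eigenvalues λ = 4, 1.
Eigenvectors: (1,-2) for λ=4, (-1,1) for λ=1.
From the initial condition, c_1 = 1, c_2 = 1.
x(ln 3) = (1)(3^4)(1) + (1)(3^1)(-1) = 78.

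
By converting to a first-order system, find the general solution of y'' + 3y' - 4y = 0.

Let x_1 = y, x_2 = y'. Then x_1' = x_2 and x_2' = 4x_1 - 3x_2.
A = [[0,1],[4,-3]]; det(A-λI) = λ^2 + 3λ - 4.
Eigenvalues λ = 1, -4 with eigenvectors (1,1), (1,-4).

y(t) = K_1e^(t) + K_2e^(-4t)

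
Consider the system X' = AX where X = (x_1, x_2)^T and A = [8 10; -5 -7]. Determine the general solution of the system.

x_1(t) = -C_1e^(-2t) + 2C_2e^(3t), x_2(t) = C_1e^(-2t) - C_2e^(3t)

Coefficient matrix A = [[8, 10], [-5, -7]].
Characteristic polynomial det(A - λI) = λ^2 - λ - 6 = 0.
Eigenvalues λ = -2, 3.
For λ=-2: (A-λI) row 1 is [10, 10], so an eigenvector is (-1, 1).
For λ=3: (A-λI) row 1 is [5, 10], so an eigenvector is (2, -1).
General solution: C_1e^(-2t)(-1,1) + C_2e^(3t)(2,-1).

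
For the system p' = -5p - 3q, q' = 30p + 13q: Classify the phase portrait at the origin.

A = [[-5,-3],[30,13]]; det(A-λI) = λ^2 - 8λ + 25.
λ = 4 ± 3i: positive real part.

unstable spiral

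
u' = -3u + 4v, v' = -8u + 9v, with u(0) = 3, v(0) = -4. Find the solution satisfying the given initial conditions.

Coefficient matrix A = [[-3, 4], [-8, 9]].
Characteristic polynomial det(A - λI) = λ^2 - 6λ + 5 = 0.
Eigenvalues λ = 1, 5.
For λ=1: (A-λI) row 1 is [-4, 4], so an eigenvector is (-1, -1).
For λ=5: (A-λI) row 1 is [-8, 4], so an eigenvector is (1, 2).
General solution: C_1e^(t)(-1,-1) + C_2e^(5t)(1,2).
Applying u(0)=3, v(0)=-4 gives C_1=-10, C_2=-7.

u(t) = -7e^(5t) + 10e^(t), v(t) = -14e^(5t) + 10e^(t)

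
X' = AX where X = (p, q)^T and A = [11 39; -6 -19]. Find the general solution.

p(t) = 3K_1e^(-4t)sin(3t) - 2K_1e^(-4t)cos(3t) - 2K_2e^(-4t)sin(3t) - 3K_2e^(-4t)cos(3t), q(t) = -K_1e^(-4t)sin(3t) + K_1e^(-4t)cos(3t) + K_2e^(-4t)sin(3t) + K_2e^(-4t)cos(3t)

Coefficient matrix A = [[11, 39], [-6, -19]].
Characteristic polynomial det(A - λI) = λ^2 + 8λ + 25 = 0.
Eigenvalues λ = -4 ± 3i (complex conjugate pair).
For λ=-4+3i: an eigenvector is (-2,1) - i(3,-1) = (-2 - 3i, 1 + i).
A real fundamental pair from Re and Im of e^((-4+3i)t)v: X_1 = e^(-4t)(cos(3t)·(-2,1) + sin(3t)·(3,-1)), X_2 = e^(-4t)(sin(3t)·(-2,1) - cos(3t)·(3,-1)).
General solution: K_1X_1 + K_2X_2.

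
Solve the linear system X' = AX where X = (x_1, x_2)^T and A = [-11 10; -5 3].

x_1(t) = 3c_1e^(-4t)sin(t) + c_1e^(-4t)cos(t) + c_2e^(-4t)sin(t) - 3c_2e^(-4t)cos(t), x_2(t) = 2c_1e^(-4t)sin(t) + c_1e^(-4t)cos(t) + c_2e^(-4t)sin(t) - 2c_2e^(-4t)cos(t)

Coefficient matrix A = [[-11, 10], [-5, 3]].
Characteristic polynomial det(A - λI) = λ^2 + 8λ + 17 = 0.
Eigenvalues λ = -4 ± i (complex conjugate pair).
For λ=-4+i: an eigenvector is (1,1) - i(3,2) = (1 - 3i, 1 - 2i).
A real fundamental pair from Re and Im of e^((-4+i)t)v: X_1 = e^(-4t)(cos(t)·(1,1) + sin(t)·(3,2)), X_2 = e^(-4t)(sin(t)·(1,1) - cos(t)·(3,2)).
General solution: c_1X_1 + c_2X_2.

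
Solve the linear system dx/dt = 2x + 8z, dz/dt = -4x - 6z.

Coefficient matrix A = [[2, 8], [-4, -6]].
Characteristic polynomial det(A - λI) = λ^2 + 4λ + 20 = 0.
Eigenvalues λ = -2 ± 4i (complex conjugate pair).
For λ=-2+4i: an eigenvector is (1,-1) - i(-1,0) = (1 + i, -1).
A real fundamental pair from Re and Im of e^((-2+4i)t)v: X_1 = e^(-2t)(cos(4t)·(1,-1) + sin(4t)·(-1,0)), X_2 = e^(-2t)(sin(4t)·(1,-1) - cos(4t)·(-1,0)).
General solution: K_1X_1 + K_2X_2.

x(t) = -K_1e^(-2t)sin(4t) + K_1e^(-2t)cos(4t) + K_2e^(-2t)sin(4t) + K_2e^(-2t)cos(4t), z(t) = -K_1e^(-2t)cos(4t) - K_2e^(-2t)sin(4t)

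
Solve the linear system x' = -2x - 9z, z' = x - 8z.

x(t) = 3K_1e^(-5t) + 3K_2te^(-5t) + K_2e^(-5t), z(t) = K_1e^(-5t) + K_2te^(-5t)

Coefficient matrix A = [[-2, -9], [1, -8]].
Characteristic polynomial det(A - λI) = λ^2 + 10λ + 25 = 0.
Single eigenvalue λ = -5 with algebraic multiplicity 2.
Eigenvector v = (3,1); generalized eigenvector w with (A-λI)w=v is (1,0).
General solution: e^(-5t)[K_1·v + K_2·(t·v + w)].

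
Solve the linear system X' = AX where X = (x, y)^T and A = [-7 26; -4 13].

x(t) = 2K_1e^(3t)sin(2t) - 3K_1e^(3t)cos(2t) - 3K_2e^(3t)sin(2t) - 2K_2e^(3t)cos(2t), y(t) = K_1e^(3t)sin(2t) - K_1e^(3t)cos(2t) - K_2e^(3t)sin(2t) - K_2e^(3t)cos(2t)

Coefficient matrix A = [[-7, 26], [-4, 13]].
Characteristic polynomial det(A - λI) = λ^2 - 6λ + 13 = 0.
Eigenvalues λ = 3 ± 2i (complex conjugate pair).
For λ=3+2i: an eigenvector is (-3,-1) - i(2,1) = (-3 - 2i, -1 - i).
A real fundamental pair from Re and Im of e^((3+2i)t)v: X_1 = e^(3t)(cos(2t)·(-3,-1) + sin(2t)·(2,1)), X_2 = e^(3t)(sin(2t)·(-3,-1) - cos(2t)·(2,1)).
General solution: K_1X_1 + K_2X_2.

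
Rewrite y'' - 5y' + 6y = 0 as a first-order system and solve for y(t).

Let x_1 = y, x_2 = y'. Then x_1' = x_2 and x_2' = -6x_1 + 5x_2.
A = [[0,1],[-6,5]]; det(A-λI) = λ^2 - 5λ + 6.
Eigenvalues λ = 3, 2 with eigenvectors (1,3), (1,2).

y(t) = c_1e^(3t) + c_2e^(2t)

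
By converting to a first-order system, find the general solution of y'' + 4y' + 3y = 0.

Let x_1 = y, x_2 = y'. Then x_1' = x_2 and x_2' = -3x_1 - 4x_2.
A = [[0,1],[-3,-4]]; det(A-λI) = λ^2 + 4λ + 3.
Eigenvalues λ = -1, -3 with eigenvectors (1,-1), (1,-3).

y(t) = c_1e^(-t) + c_2e^(-3t)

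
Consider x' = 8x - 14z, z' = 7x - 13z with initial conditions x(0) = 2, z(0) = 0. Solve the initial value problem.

Coefficient matrix A = [[8, -14], [7, -13]].
Characteristic polynomial det(A - λI) = λ^2 + 5λ - 6 = 0.
Eigenvalues λ = -6, 1.
For λ=-6: (A-λI) row 1 is [14, -14], so an eigenvector is (-1, -1).
For λ=1: (A-λI) row 1 is [7, -14], so an eigenvector is (2, 1).
General solution: c_1e^(-6t)(-1,-1) + c_2e^(t)(2,1).
Applying x(0)=2, z(0)=0 gives c_1=2, c_2=2.

x(t) = 4e^(t) - 2e^(-6t), z(t) = 2e^(t) - 2e^(-6t)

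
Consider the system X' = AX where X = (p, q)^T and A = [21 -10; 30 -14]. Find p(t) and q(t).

p(t) = c_1e^(t) + 2c_2e^(6t), q(t) = 2c_1e^(t) + 3c_2e^(6t)

Coefficient matrix A = [[21, -10], [30, -14]].
Characteristic polynomial det(A - λI) = λ^2 - 7λ + 6 = 0.
Eigenvalues λ = 1, 6.
For λ=1: (A-λI) row 1 is [20, -10], so an eigenvector is (1, 2).
For λ=6: (A-λI) row 1 is [15, -10], so an eigenvector is (2, 3).
General solution: c_1e^(t)(1,2) + c_2e^(6t)(2,3).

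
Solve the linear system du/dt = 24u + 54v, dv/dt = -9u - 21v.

Coefficient matrix A = [[24, 54], [-9, -21]].
Characteristic polynomial det(A - λI) = λ^2 - 3λ - 18 = 0.
Eigenvalues λ = -3, 6.
For λ=-3: (A-λI) row 1 is [27, 54], so an eigenvector is (-2, 1).
For λ=6: (A-λI) row 1 is [18, 54], so an eigenvector is (3, -1).
General solution: K_1e^(-3t)(-2,1) + K_2e^(6t)(3,-1).

u(t) = -2K_1e^(-3t) + 3K_2e^(6t), v(t) = K_1e^(-3t) - K_2e^(6t)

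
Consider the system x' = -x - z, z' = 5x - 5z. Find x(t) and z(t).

Coefficient matrix A = [[-1, -1], [5, -5]].
Characteristic polynomial det(A - λI) = λ^2 + 6λ + 10 = 0.
Eigenvalues λ = -3 ± i (complex conjugate pair).
For λ=-3+i: an eigenvector is (0,-1) - i(1,2) = (0 - i, -1 - 2i).
A real fundamental pair from Re and Im of e^((-3+i)t)v: X_1 = e^(-3t)(cos(t)·(0,-1) + sin(t)·(1,2)), X_2 = e^(-3t)(sin(t)·(0,-1) - cos(t)·(1,2)).
General solution: c_1X_1 + c_2X_2.

x(t) = c_1e^(-3t)sin(t) - c_2e^(-3t)cos(t), z(t) = 2c_1e^(-3t)sin(t) - c_1e^(-3t)cos(t) - c_2e^(-3t)sin(t) - 2c_2e^(-3t)cos(t)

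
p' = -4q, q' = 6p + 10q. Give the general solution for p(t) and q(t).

p(t) = 2c_1e^(6t) + c_2e^(4t), q(t) = -3c_1e^(6t) - c_2e^(4t)

Coefficient matrix A = [[0, -4], [6, 10]].
Characteristic polynomial det(A - λI) = λ^2 - 10λ + 24 = 0.
Eigenvalues λ = 6, 4.
For λ=6: (A-λI) row 1 is [-6, -4], so an eigenvector is (2, -3).
For λ=4: (A-λI) row 1 is [-4, -4], so an eigenvector is (1, -1).
General solution: c_1e^(6t)(2,-3) + c_2e^(4t)(1,-1).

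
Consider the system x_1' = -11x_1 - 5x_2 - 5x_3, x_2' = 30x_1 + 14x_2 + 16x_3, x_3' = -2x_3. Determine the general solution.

x_1(t) = -C_2e^(4t) + C_3e^(-t), x_2(t) = -C_1e^(-2t) + 3C_2e^(4t) - 2C_3e^(-t), x_3(t) = C_1e^(-2t)

Coefficient matrix A = [[-11, -5, -5], [30, 14, 16], [0, 0, -2]].
det(A - λI) = 0 gives eigenvalues λ = -2, 4, -1.
For λ=-2: eigenvector (0,-1,1).
For λ=4: eigenvector (-1,3,0).
For λ=-1: eigenvector (1,-2,0).
General solution: C_1e^(-2t)(0,-1,1) + C_2e^(4t)(-1,3,0) + C_3e^(-t)(1,-2,0).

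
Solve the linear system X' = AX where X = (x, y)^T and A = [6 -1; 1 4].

x(t) = -C_1e^(5t) - C_2te^(5t) + C_2e^(5t), y(t) = -C_1e^(5t) - C_2te^(5t) + 2C_2e^(5t)

Coefficient matrix A = [[6, -1], [1, 4]].
Characteristic polynomial det(A - λI) = λ^2 - 10λ + 25 = 0.
Single eigenvalue λ = 5 with algebraic multiplicity 2.
Eigenvector v = (-1,-1); generalized eigenvector w with (A-λI)w=v is (1,2).
General solution: e^(5t)[C_1·v + C_2·(t·v + w)].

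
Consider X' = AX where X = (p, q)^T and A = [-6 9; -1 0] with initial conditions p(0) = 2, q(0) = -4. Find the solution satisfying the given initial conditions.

p(t) = -42te^(-3t) + 2e^(-3t), q(t) = -14te^(-3t) - 4e^(-3t)

Coefficient matrix A = [[-6, 9], [-1, 0]].
Characteristic polynomial det(A - λI) = λ^2 + 6λ + 9 = 0.
Single eigenvalue λ = -3 with algebraic multiplicity 2.
Eigenvector v = (3,1); generalized eigenvector w with (A-λI)w=v is (-1,0).
General solution: e^(-3t)[K_1·v + K_2·(t·v + w)].
Applying p(0)=2, q(0)=-4 gives K_1=-4, K_2=-14.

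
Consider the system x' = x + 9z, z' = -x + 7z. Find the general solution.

x(t) = 3K_1e^(4t) + 3K_2te^(4t) + 2K_2e^(4t), z(t) = K_1e^(4t) + K_2te^(4t) + K_2e^(4t)

Coefficient matrix A = [[1, 9], [-1, 7]].
Characteristic polynomial det(A - λI) = λ^2 - 8λ + 16 = 0.
Single eigenvalue λ = 4 with algebraic multiplicity 2.
Eigenvector v = (3,1); generalized eigenvector w with (A-λI)w=v is (2,1).
General solution: e^(4t)[K_1·v + K_2·(t·v + w)].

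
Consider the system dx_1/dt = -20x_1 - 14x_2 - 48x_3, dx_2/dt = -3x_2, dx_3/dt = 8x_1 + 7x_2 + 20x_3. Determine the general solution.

Coefficient matrix A = [[-20, -14, -48], [0, -3, 0], [8, 7, 20]].
det(A - λI) = 0 gives eigenvalues λ = -4, -3, 4.
For λ=-4: eigenvector (-3,0,1).
For λ=-3: eigenvector (2,1,-1).
For λ=4: eigenvector (-2,0,1).
General solution: K_1e^(-4t)(-3,0,1) + K_2e^(-3t)(2,1,-1) + K_3e^(4t)(-2,0,1).

x_1(t) = -3K_1e^(-4t) + 2K_2e^(-3t) - 2K_3e^(4t), x_2(t) = K_2e^(-3t), x_3(t) = K_1e^(-4t) - K_2e^(-3t) + K_3e^(4t)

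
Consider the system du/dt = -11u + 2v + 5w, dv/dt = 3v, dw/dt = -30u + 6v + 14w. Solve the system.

u(t) = C_1e^(4t) - 2C_2e^(3t) + C_3e^(-t), v(t) = C_2e^(3t), w(t) = 3C_1e^(4t) - 6C_2e^(3t) + 2C_3e^(-t)

Coefficient matrix A = [[-11, 2, 5], [0, 3, 0], [-30, 6, 14]].
det(A - λI) = 0 gives eigenvalues λ = 4, 3, -1.
For λ=4: eigenvector (1,0,3).
For λ=3: eigenvector (-2,1,-6).
For λ=-1: eigenvector (1,0,2).
General solution: C_1e^(4t)(1,0,3) + C_2e^(3t)(-2,1,-6) + C_3e^(-t)(1,0,2).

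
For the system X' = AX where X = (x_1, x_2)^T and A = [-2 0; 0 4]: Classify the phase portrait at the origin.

saddle

A = [[-2,0],[0,4]]; det(A-λI) = λ^2 - 2λ - 8.
λ = 4, -2: opposite signs.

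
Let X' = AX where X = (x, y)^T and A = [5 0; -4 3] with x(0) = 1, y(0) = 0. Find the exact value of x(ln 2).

32

A = [[5,0],[-4,3]]; eigenvalues λ = 3, 5.
Eigenvectors: (0,-1) for λ=3, (1,-2) for λ=5.
From the initial condition, c_1 = -2, c_2 = 1.
x(ln 2) = (-2)(2^3)(0) + (1)(2^5)(1) = 32.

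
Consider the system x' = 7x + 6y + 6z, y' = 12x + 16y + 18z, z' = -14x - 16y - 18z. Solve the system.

x(t) = -3K_1e^(3t) + 2K_2e^(4t), y(t) = K_2e^(4t) + K_3e^(-2t), z(t) = 2K_1e^(3t) - 2K_2e^(4t) - K_3e^(-2t)

Coefficient matrix A = [[7, 6, 6], [12, 16, 18], [-14, -16, -18]].
det(A - λI) = 0 gives eigenvalues λ = 3, 4, -2.
For λ=3: eigenvector (-3,0,2).
For λ=4: eigenvector (2,1,-2).
For λ=-2: eigenvector (0,1,-1).
General solution: K_1e^(3t)(-3,0,2) + K_2e^(4t)(2,1,-2) + K_3e^(-2t)(0,1,-1).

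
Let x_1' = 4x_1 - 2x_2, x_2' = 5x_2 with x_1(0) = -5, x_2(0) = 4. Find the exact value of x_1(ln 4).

A = [[4,-2],[0,5]]; eigenvalues λ = 4, 5.
Eigenvectors: (-1,0) for λ=4, (2,-1) for λ=5.
From the initial condition, c_1 = -3, c_2 = -4.
x_1(ln 4) = (-3)(4^4)(-1) + (-4)(4^5)(2) = -7424.

-7424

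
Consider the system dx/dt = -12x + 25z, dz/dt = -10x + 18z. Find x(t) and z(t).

x(t) = -c_1e^(3t)sin(5t) + 2c_1e^(3t)cos(5t) + 2c_2e^(3t)sin(5t) + c_2e^(3t)cos(5t), z(t) = -c_1e^(3t)sin(5t) + c_1e^(3t)cos(5t) + c_2e^(3t)sin(5t) + c_2e^(3t)cos(5t)

Coefficient matrix A = [[-12, 25], [-10, 18]].
Characteristic polynomial det(A - λI) = λ^2 - 6λ + 34 = 0.
Eigenvalues λ = 3 ± 5i (complex conjugate pair).
For λ=3+5i: an eigenvector is (2,1) - i(-1,-1) = (2 + i, 1 + i).
A real fundamental pair from Re and Im of e^((3+5i)t)v: X_1 = e^(3t)(cos(5t)·(2,1) + sin(5t)·(-1,-1)), X_2 = e^(3t)(sin(5t)·(2,1) - cos(5t)·(-1,-1)).
General solution: c_1X_1 + c_2X_2.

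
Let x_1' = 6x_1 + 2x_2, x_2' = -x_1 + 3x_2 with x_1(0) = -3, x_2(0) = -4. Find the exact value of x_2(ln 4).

4352

A = [[6,2],[-1,3]]; eigenvalues λ = 5, 4.
Eigenvectors: (2,-1) for λ=5, (-1,1) for λ=4.
From the initial condition, c_1 = -7, c_2 = -11.
x_2(ln 4) = (-7)(4^5)(-1) + (-11)(4^4)(1) = 4352.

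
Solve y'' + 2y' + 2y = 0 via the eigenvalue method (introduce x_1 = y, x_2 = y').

y(t) = C_1e^(-t)cos(t) + C_2e^(-t)sin(t)

Let x_1 = y, x_2 = y'. Then x_1' = x_2 and x_2' = -2x_1 - 2x_2.
A = [[0,1],[-2,-2]]; det(A-λI) = λ^2 + 2λ + 2.
Eigenvalues λ = -1 ± i.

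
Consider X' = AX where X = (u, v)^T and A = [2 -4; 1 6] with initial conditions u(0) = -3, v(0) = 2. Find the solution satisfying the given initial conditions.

Coefficient matrix A = [[2, -4], [1, 6]].
Characteristic polynomial det(A - λI) = λ^2 - 8λ + 16 = 0.
Single eigenvalue λ = 4 with algebraic multiplicity 2.
Eigenvector v = (-2,1); generalized eigenvector w with (A-λI)w=v is (-3,2).
General solution: e^(4t)[C_1·v + C_2·(t·v + w)].
Applying u(0)=-3, v(0)=2 gives C_1=0, C_2=1.

u(t) = -2te^(4t) - 3e^(4t), v(t) = te^(4t) + 2e^(4t)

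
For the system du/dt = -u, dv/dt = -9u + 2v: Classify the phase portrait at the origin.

saddle

A = [[-1,0],[-9,2]]; det(A-λI) = λ^2 - λ - 2.
λ = 2, -1: opposite signs.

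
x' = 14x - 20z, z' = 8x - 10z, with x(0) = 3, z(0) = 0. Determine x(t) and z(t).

x(t) = 9e^(2t)sin(4t) + 3e^(2t)cos(4t), z(t) = 6e^(2t)sin(4t)

Coefficient matrix A = [[14, -20], [8, -10]].
Characteristic polynomial det(A - λI) = λ^2 - 4λ + 20 = 0.
Eigenvalues λ = 2 ± 4i (complex conjugate pair).
For λ=2+4i: an eigenvector is (-2,-1) - i(-1,-1) = (-2 + i, -1 + i).
A real fundamental pair from Re and Im of e^((2+4i)t)v: X_1 = e^(2t)(cos(4t)·(-2,-1) + sin(4t)·(-1,-1)), X_2 = e^(2t)(sin(4t)·(-2,-1) - cos(4t)·(-1,-1)).
General solution: C_1X_1 + C_2X_2.
Applying x(0)=3, z(0)=0 gives C_1=-3, C_2=-3.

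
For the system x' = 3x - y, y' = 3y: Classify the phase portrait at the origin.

A = [[3,-1],[0,3]]; det(A-λI) = λ^2 - 6λ + 9.
repeated λ = 3 with a single eigenvector.

unstable improper node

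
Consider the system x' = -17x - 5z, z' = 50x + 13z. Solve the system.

Coefficient matrix A = [[-17, -5], [50, 13]].
Characteristic polynomial det(A - λI) = λ^2 + 4λ + 29 = 0.
Eigenvalues λ = -2 ± 5i (complex conjugate pair).
For λ=-2+5i: an eigenvector is (-1,3) - i(0,-1) = (-1, 3 + i).
A real fundamental pair from Re and Im of e^((-2+5i)t)v: X_1 = e^(-2t)(cos(5t)·(-1,3) + sin(5t)·(0,-1)), X_2 = e^(-2t)(sin(5t)·(-1,3) - cos(5t)·(0,-1)).
General solution: C_1X_1 + C_2X_2.

x(t) = -C_1e^(-2t)cos(5t) - C_2e^(-2t)sin(5t), z(t) = -C_1e^(-2t)sin(5t) + 3C_1e^(-2t)cos(5t) + 3C_2e^(-2t)sin(5t) + C_2e^(-2t)cos(5t)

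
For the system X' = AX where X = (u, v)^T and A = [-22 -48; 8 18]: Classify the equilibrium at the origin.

saddle

A = [[-22,-48],[8,18]]; det(A-λI) = λ^2 + 4λ - 12.
λ = 2, -6: opposite signs.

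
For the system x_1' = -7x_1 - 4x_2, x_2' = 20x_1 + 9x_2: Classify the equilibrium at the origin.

A = [[-7,-4],[20,9]]; det(A-λI) = λ^2 - 2λ + 17.
λ = 1 ± 4i: positive real part.

unstable spiral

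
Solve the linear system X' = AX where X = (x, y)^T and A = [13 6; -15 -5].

x(t) = -c_1e^(4t)sin(3t) + c_1e^(4t)cos(3t) + c_2e^(4t)sin(3t) + c_2e^(4t)cos(3t), y(t) = c_1e^(4t)sin(3t) - 2c_1e^(4t)cos(3t) - 2c_2e^(4t)sin(3t) - c_2e^(4t)cos(3t)

Coefficient matrix A = [[13, 6], [-15, -5]].
Characteristic polynomial det(A - λI) = λ^2 - 8λ + 25 = 0.
Eigenvalues λ = 4 ± 3i (complex conjugate pair).
For λ=4+3i: an eigenvector is (1,-2) - i(-1,1) = (1 + i, -2 - i).
A real fundamental pair from Re and Im of e^((4+3i)t)v: X_1 = e^(4t)(cos(3t)·(1,-2) + sin(3t)·(-1,1)), X_2 = e^(4t)(sin(3t)·(1,-2) - cos(3t)·(-1,1)).
General solution: c_1X_1 + c_2X_2.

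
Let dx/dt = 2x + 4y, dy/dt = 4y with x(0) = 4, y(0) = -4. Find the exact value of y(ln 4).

-1024

A = [[2,4],[0,4]]; eigenvalues λ = 4, 2.
Eigenvectors: (2,1) for λ=4, (1,0) for λ=2.
From the initial condition, c_1 = -4, c_2 = 12.
y(ln 4) = (-4)(4^4)(1) + (12)(4^2)(0) = -1024.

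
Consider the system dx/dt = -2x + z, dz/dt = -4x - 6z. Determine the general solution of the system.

Coefficient matrix A = [[-2, 1], [-4, -6]].
Characteristic polynomial det(A - λI) = λ^2 + 8λ + 16 = 0.
Single eigenvalue λ = -4 with algebraic multiplicity 2.
Eigenvector v = (-1,2); generalized eigenvector w with (A-λI)w=v is (-2,3).
General solution: e^(-4t)[K_1·v + K_2·(t·v + w)].

x(t) = -K_1e^(-4t) - K_2te^(-4t) - 2K_2e^(-4t), z(t) = 2K_1e^(-4t) + 2K_2te^(-4t) + 3K_2e^(-4t)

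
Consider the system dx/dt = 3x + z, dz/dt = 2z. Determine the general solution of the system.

x(t) = C_1e^(2t) + C_2e^(3t), z(t) = -C_1e^(2t)

Coefficient matrix A = [[3, 1], [0, 2]].
Characteristic polynomial det(A - λI) = λ^2 - 5λ + 6 = 0.
Eigenvalues λ = 2, 3.
For λ=2: (A-λI) row 1 is [1, 1], so an eigenvector is (1, -1).
For λ=3: (A-λI) row 1 is [0, 1], so an eigenvector is (1, 0).
General solution: C_1e^(2t)(1,-1) + C_2e^(3t)(1,0).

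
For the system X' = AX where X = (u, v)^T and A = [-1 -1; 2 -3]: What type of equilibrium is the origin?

stable spiral

A = [[-1,-1],[2,-3]]; det(A-λI) = λ^2 + 4λ + 5.
λ = -2 ± i: negative real part.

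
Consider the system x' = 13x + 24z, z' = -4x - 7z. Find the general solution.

Coefficient matrix A = [[13, 24], [-4, -7]].
Characteristic polynomial det(A - λI) = λ^2 - 6λ + 5 = 0.
Eigenvalues λ = 1, 5.
For λ=1: (A-λI) row 1 is [12, 24], so an eigenvector is (2, -1).
For λ=5: (A-λI) row 1 is [8, 24], so an eigenvector is (-3, 1).
General solution: K_1e^(t)(2,-1) + K_2e^(5t)(-3,1).

x(t) = 2K_1e^(t) - 3K_2e^(5t), z(t) = -K_1e^(t) + K_2e^(5t)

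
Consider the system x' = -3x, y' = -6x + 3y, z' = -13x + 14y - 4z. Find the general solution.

x(t) = -c_3e^(-3t), y(t) = c_2e^(3t) - c_3e^(-3t), z(t) = c_1e^(-4t) + 2c_2e^(3t) - c_3e^(-3t)

Coefficient matrix A = [[-3, 0, 0], [-6, 3, 0], [-13, 14, -4]].
det(A - λI) = 0 gives eigenvalues λ = -4, 3, -3.
For λ=-4: eigenvector (0,0,1).
For λ=3: eigenvector (0,1,2).
For λ=-3: eigenvector (-1,-1,-1).
General solution: c_1e^(-4t)(0,0,1) + c_2e^(3t)(0,1,2) + c_3e^(-3t)(-1,-1,-1).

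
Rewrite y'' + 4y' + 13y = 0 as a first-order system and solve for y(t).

y(t) = K_1e^(-2t)cos(3t) + K_2e^(-2t)sin(3t)

Let x_1 = y, x_2 = y'. Then x_1' = x_2 and x_2' = -13x_1 - 4x_2.
A = [[0,1],[-13,-4]]; det(A-λI) = λ^2 + 4λ + 13.
Eigenvalues λ = -2 ± 3i.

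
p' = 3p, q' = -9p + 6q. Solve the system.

p(t) = C_2e^(3t), q(t) = C_1e^(6t) + 3C_2e^(3t)

Coefficient matrix A = [[3, 0], [-9, 6]].
Characteristic polynomial det(A - λI) = λ^2 - 9λ + 18 = 0.
Eigenvalues λ = 6, 3.
For λ=6: (A-λI) row 1 is [-3, 0], so an eigenvector is (0, 1).
For λ=3: (A-λI) row 2 is [-9, 3], so an eigenvector is (1, 3).
General solution: C_1e^(6t)(0,1) + C_2e^(3t)(1,3).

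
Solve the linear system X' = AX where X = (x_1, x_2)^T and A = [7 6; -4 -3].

Coefficient matrix A = [[7, 6], [-4, -3]].
Characteristic polynomial det(A - λI) = λ^2 - 4λ + 3 = 0.
Eigenvalues λ = 3, 1.
For λ=3: (A-λI) row 1 is [4, 6], so an eigenvector is (-3, 2).
For λ=1: (A-λI) row 1 is [6, 6], so an eigenvector is (-1, 1).
General solution: c_1e^(3t)(-3,2) + c_2e^(t)(-1,1).

x_1(t) = -3c_1e^(3t) - c_2e^(t), x_2(t) = 2c_1e^(3t) + c_2e^(t)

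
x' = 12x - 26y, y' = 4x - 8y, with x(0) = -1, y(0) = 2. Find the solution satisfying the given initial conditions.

Coefficient matrix A = [[12, -26], [4, -8]].
Characteristic polynomial det(A - λI) = λ^2 - 4λ + 8 = 0.
Eigenvalues λ = 2 ± 2i (complex conjugate pair).
For λ=2+2i: an eigenvector is (-3,-1) - i(-2,-1) = (-3 + 2i, -1 + i).
A real fundamental pair from Re and Im of e^((2+2i)t)v: X_1 = e^(2t)(cos(2t)·(-3,-1) + sin(2t)·(-2,-1)), X_2 = e^(2t)(sin(2t)·(-3,-1) - cos(2t)·(-2,-1)).
General solution: c_1X_1 + c_2X_2.
Applying x(0)=-1, y(0)=2 gives c_1=5, c_2=7.

x(t) = -31e^(2t)sin(2t) - e^(2t)cos(2t), y(t) = -12e^(2t)sin(2t) + 2e^(2t)cos(2t)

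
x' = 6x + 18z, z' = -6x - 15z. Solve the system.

Coefficient matrix A = [[6, 18], [-6, -15]].
Characteristic polynomial det(A - λI) = λ^2 + 9λ + 18 = 0.
Eigenvalues λ = -3, -6.
For λ=-3: (A-λI) row 1 is [9, 18], so an eigenvector is (2, -1).
For λ=-6: (A-λI) row 1 is [12, 18], so an eigenvector is (-3, 2).
General solution: C_1e^(-3t)(2,-1) + C_2e^(-6t)(-3,2).

x(t) = 2C_1e^(-3t) - 3C_2e^(-6t), z(t) = -C_1e^(-3t) + 2C_2e^(-6t)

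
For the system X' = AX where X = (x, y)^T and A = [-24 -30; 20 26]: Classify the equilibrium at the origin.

saddle

A = [[-24,-30],[20,26]]; det(A-λI) = λ^2 - 2λ - 24.
λ = -4, 6: opposite signs.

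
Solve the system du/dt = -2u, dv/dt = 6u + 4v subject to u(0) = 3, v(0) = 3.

u(t) = 3e^(-2t), v(t) = 6e^(4t) - 3e^(-2t)

Coefficient matrix A = [[-2, 0], [6, 4]].
Characteristic polynomial det(A - λI) = λ^2 - 2λ - 8 = 0.
Eigenvalues λ = 4, -2.
For λ=4: (A-λI) row 1 is [-6, 0], so an eigenvector is (0, 1).
For λ=-2: (A-λI) row 2 is [6, 6], so an eigenvector is (1, -1).
General solution: C_1e^(4t)(0,1) + C_2e^(-2t)(1,-1).
Applying u(0)=3, v(0)=3 gives C_1=6, C_2=3.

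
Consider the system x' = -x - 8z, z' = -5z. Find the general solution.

x(t) = 2K_1e^(-5t) + K_2e^(-t), z(t) = K_1e^(-5t)

Coefficient matrix A = [[-1, -8], [0, -5]].
Characteristic polynomial det(A - λI) = λ^2 + 6λ + 5 = 0.
Eigenvalues λ = -5, -1.
For λ=-5: (A-λI) row 1 is [4, -8], so an eigenvector is (2, 1).
For λ=-1: (A-λI) row 1 is [0, -8], so an eigenvector is (1, 0).
General solution: K_1e^(-5t)(2,1) + K_2e^(-t)(1,0).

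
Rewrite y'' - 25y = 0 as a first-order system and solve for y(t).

y(t) = C_1e^(-5t) + C_2e^(5t)

Let x_1 = y, x_2 = y'. Then x_1' = x_2 and x_2' = 25x_1.
A = [[0,1],[25,0]]; det(A-λI) = λ^2 - 25.
Eigenvalues λ = -5, 5 with eigenvectors (1,-5), (1,5).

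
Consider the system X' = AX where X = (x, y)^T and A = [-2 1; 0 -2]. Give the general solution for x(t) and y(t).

x(t) = -K_1e^(-2t) - K_2te^(-2t) - 2K_2e^(-2t), y(t) = -K_2e^(-2t)

Coefficient matrix A = [[-2, 1], [0, -2]].
Characteristic polynomial det(A - λI) = λ^2 + 4λ + 4 = 0.
Single eigenvalue λ = -2 with algebraic multiplicity 2.
Eigenvector v = (-1,0); generalized eigenvector w with (A-λI)w=v is (-2,-1).
General solution: e^(-2t)[K_1·v + K_2·(t·v + w)].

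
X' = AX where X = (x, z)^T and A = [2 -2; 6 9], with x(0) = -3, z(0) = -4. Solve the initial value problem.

Coefficient matrix A = [[2, -2], [6, 9]].
Characteristic polynomial det(A - λI) = λ^2 - 11λ + 30 = 0.
Eigenvalues λ = 6, 5.
For λ=6: (A-λI) row 1 is [-4, -2], so an eigenvector is (1, -2).
For λ=5: (A-λI) row 1 is [-3, -2], so an eigenvector is (-2, 3).
General solution: C_1e^(6t)(1,-2) + C_2e^(5t)(-2,3).
Applying x(0)=-3, z(0)=-4 gives C_1=17, C_2=10.

x(t) = 17e^(6t) - 20e^(5t), z(t) = -34e^(6t) + 30e^(5t)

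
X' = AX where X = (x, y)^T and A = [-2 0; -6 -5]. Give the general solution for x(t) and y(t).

Coefficient matrix A = [[-2, 0], [-6, -5]].
Characteristic polynomial det(A - λI) = λ^2 + 7λ + 10 = 0.
Eigenvalues λ = -2, -5.
For λ=-2: (A-λI) row 2 is [-6, -3], so an eigenvector is (-1, 2).
For λ=-5: (A-λI) row 1 is [3, 0], so an eigenvector is (0, -1).
General solution: C_1e^(-2t)(-1,2) + C_2e^(-5t)(0,-1).

x(t) = -C_1e^(-2t), y(t) = 2C_1e^(-2t) - C_2e^(-5t)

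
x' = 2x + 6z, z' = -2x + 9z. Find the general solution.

x(t) = 3c_1e^(6t) - 2c_2e^(5t), z(t) = 2c_1e^(6t) - c_2e^(5t)

Coefficient matrix A = [[2, 6], [-2, 9]].
Characteristic polynomial det(A - λI) = λ^2 - 11λ + 30 = 0.
Eigenvalues λ = 6, 5.
For λ=6: (A-λI) row 1 is [-4, 6], so an eigenvector is (3, 2).
For λ=5: (A-λI) row 1 is [-3, 6], so an eigenvector is (-2, -1).
General solution: c_1e^(6t)(3,2) + c_2e^(5t)(-2,-1).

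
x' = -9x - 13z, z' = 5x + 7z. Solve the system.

Coefficient matrix A = [[-9, -13], [5, 7]].
Characteristic polynomial det(A - λI) = λ^2 + 2λ + 2 = 0.
Eigenvalues λ = -1 ± i (complex conjugate pair).
For λ=-1+i: an eigenvector is (-3,2) - i(-2,1) = (-3 + 2i, 2 - i).
A real fundamental pair from Re and Im of e^((-1+i)t)v: X_1 = e^(-t)(cos(t)·(-3,2) + sin(t)·(-2,1)), X_2 = e^(-t)(sin(t)·(-3,2) - cos(t)·(-2,1)).
General solution: c_1X_1 + c_2X_2.

x(t) = -2c_1e^(-t)sin(t) - 3c_1e^(-t)cos(t) - 3c_2e^(-t)sin(t) + 2c_2e^(-t)cos(t), z(t) = c_1e^(-t)sin(t) + 2c_1e^(-t)cos(t) + 2c_2e^(-t)sin(t) - c_2e^(-t)cos(t)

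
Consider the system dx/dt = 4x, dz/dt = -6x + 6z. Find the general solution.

Coefficient matrix A = [[4, 0], [-6, 6]].
Characteristic polynomial det(A - λI) = λ^2 - 10λ + 24 = 0.
Eigenvalues λ = 4, 6.
For λ=4: (A-λI) row 2 is [-6, 2], so an eigenvector is (-1, -3).
For λ=6: (A-λI) row 1 is [-2, 0], so an eigenvector is (0, -1).
General solution: C_1e^(4t)(-1,-3) + C_2e^(6t)(0,-1).

x(t) = -C_1e^(4t), z(t) = -3C_1e^(4t) - C_2e^(6t)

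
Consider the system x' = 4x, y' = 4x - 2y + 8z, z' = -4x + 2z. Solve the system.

Coefficient matrix A = [[4, 0, 0], [4, -2, 8], [-4, 0, 2]].
det(A - λI) = 0 gives eigenvalues λ = 4, 2, -2.
For λ=4: eigenvector (1,-2,-2).
For λ=2: eigenvector (0,2,1).
For λ=-2: eigenvector (0,1,0).
General solution: c_1e^(4t)(1,-2,-2) + c_2e^(2t)(0,2,1) + c_3e^(-2t)(0,1,0).

x(t) = c_1e^(4t), y(t) = -2c_1e^(4t) + 2c_2e^(2t) + c_3e^(-2t), z(t) = -2c_1e^(4t) + c_2e^(2t)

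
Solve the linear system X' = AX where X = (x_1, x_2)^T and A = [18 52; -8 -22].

Coefficient matrix A = [[18, 52], [-8, -22]].
Characteristic polynomial det(A - λI) = λ^2 + 4λ + 20 = 0.
Eigenvalues λ = -2 ± 4i (complex conjugate pair).
For λ=-2+4i: an eigenvector is (2,-1) - i(-3,1) = (2 + 3i, -1 - i).
A real fundamental pair from Re and Im of e^((-2+4i)t)v: X_1 = e^(-2t)(cos(4t)·(2,-1) + sin(4t)·(-3,1)), X_2 = e^(-2t)(sin(4t)·(2,-1) - cos(4t)·(-3,1)).
General solution: K_1X_1 + K_2X_2.

x_1(t) = -3K_1e^(-2t)sin(4t) + 2K_1e^(-2t)cos(4t) + 2K_2e^(-2t)sin(4t) + 3K_2e^(-2t)cos(4t), x_2(t) = K_1e^(-2t)sin(4t) - K_1e^(-2t)cos(4t) - K_2e^(-2t)sin(4t) - K_2e^(-2t)cos(4t)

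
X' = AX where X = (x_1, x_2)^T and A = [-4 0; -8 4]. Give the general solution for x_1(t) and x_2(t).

Coefficient matrix A = [[-4, 0], [-8, 4]].
Characteristic polynomial det(A - λI) = λ^2 - 16 = 0.
Eigenvalues λ = 4, -4.
For λ=4: (A-λI) row 1 is [-8, 0], so an eigenvector is (0, -1).
For λ=-4: (A-λI) row 2 is [-8, 8], so an eigenvector is (1, 1).
General solution: c_1e^(4t)(0,-1) + c_2e^(-4t)(1,1).

x_1(t) = c_2e^(-4t), x_2(t) = -c_1e^(4t) + c_2e^(-4t)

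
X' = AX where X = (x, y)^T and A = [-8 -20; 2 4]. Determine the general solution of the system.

Coefficient matrix A = [[-8, -20], [2, 4]].
Characteristic polynomial det(A - λI) = λ^2 + 4λ + 8 = 0.
Eigenvalues λ = -2 ± 2i (complex conjugate pair).
For λ=-2+2i: an eigenvector is (1,0) - i(-3,1) = (1 + 3i, 0 - i).
A real fundamental pair from Re and Im of e^((-2+2i)t)v: X_1 = e^(-2t)(cos(2t)·(1,0) + sin(2t)·(-3,1)), X_2 = e^(-2t)(sin(2t)·(1,0) - cos(2t)·(-3,1)).
General solution: c_1X_1 + c_2X_2.

x(t) = -3c_1e^(-2t)sin(2t) + c_1e^(-2t)cos(2t) + c_2e^(-2t)sin(2t) + 3c_2e^(-2t)cos(2t), y(t) = c_1e^(-2t)sin(2t) - c_2e^(-2t)cos(2t)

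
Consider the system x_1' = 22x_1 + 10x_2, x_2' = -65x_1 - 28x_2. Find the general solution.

x_1(t) = -K_1e^(-3t)sin(5t) - K_1e^(-3t)cos(5t) - K_2e^(-3t)sin(5t) + K_2e^(-3t)cos(5t), x_2(t) = 3K_1e^(-3t)sin(5t) + 2K_1e^(-3t)cos(5t) + 2K_2e^(-3t)sin(5t) - 3K_2e^(-3t)cos(5t)

Coefficient matrix A = [[22, 10], [-65, -28]].
Characteristic polynomial det(A - λI) = λ^2 + 6λ + 34 = 0.
Eigenvalues λ = -3 ± 5i (complex conjugate pair).
For λ=-3+5i: an eigenvector is (-1,2) - i(-1,3) = (-1 + i, 2 - 3i).
A real fundamental pair from Re and Im of e^((-3+5i)t)v: X_1 = e^(-3t)(cos(5t)·(-1,2) + sin(5t)·(-1,3)), X_2 = e^(-3t)(sin(5t)·(-1,2) - cos(5t)·(-1,3)).
General solution: K_1X_1 + K_2X_2.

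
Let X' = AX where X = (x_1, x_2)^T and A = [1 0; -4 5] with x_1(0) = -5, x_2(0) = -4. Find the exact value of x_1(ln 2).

A = [[1,0],[-4,5]]; eigenvalues λ = 5, 1.
Eigenvectors: (0,1) for λ=5, (-1,-1) for λ=1.
From the initial condition, c_1 = 1, c_2 = 5.
x_1(ln 2) = (1)(2^5)(0) + (5)(2^1)(-1) = -10.

-10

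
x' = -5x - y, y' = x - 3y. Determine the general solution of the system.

x(t) = K_1e^(-4t) + K_2te^(-4t) + K_2e^(-4t), y(t) = -K_1e^(-4t) - K_2te^(-4t) - 2K_2e^(-4t)

Coefficient matrix A = [[-5, -1], [1, -3]].
Characteristic polynomial det(A - λI) = λ^2 + 8λ + 16 = 0.
Single eigenvalue λ = -4 with algebraic multiplicity 2.
Eigenvector v = (1,-1); generalized eigenvector w with (A-λI)w=v is (1,-2).
General solution: e^(-4t)[K_1·v + K_2·(t·v + w)].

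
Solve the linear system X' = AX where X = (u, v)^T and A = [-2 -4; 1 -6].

u(t) = 2C_1e^(-4t) + 2C_2te^(-4t) + C_2e^(-4t), v(t) = C_1e^(-4t) + C_2te^(-4t)

Coefficient matrix A = [[-2, -4], [1, -6]].
Characteristic polynomial det(A - λI) = λ^2 + 8λ + 16 = 0.
Single eigenvalue λ = -4 with algebraic multiplicity 2.
Eigenvector v = (2,1); generalized eigenvector w with (A-λI)w=v is (1,0).
General solution: e^(-4t)[C_1·v + C_2·(t·v + w)].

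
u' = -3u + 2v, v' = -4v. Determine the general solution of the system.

Coefficient matrix A = [[-3, 2], [0, -4]].
Characteristic polynomial det(A - λI) = λ^2 + 7λ + 12 = 0.
Eigenvalues λ = -3, -4.
For λ=-3: (A-λI) row 1 is [0, 2], so an eigenvector is (-1, 0).
For λ=-4: (A-λI) row 1 is [1, 2], so an eigenvector is (2, -1).
General solution: K_1e^(-3t)(-1,0) + K_2e^(-4t)(2,-1).

u(t) = -K_1e^(-3t) + 2K_2e^(-4t), v(t) = -K_2e^(-4t)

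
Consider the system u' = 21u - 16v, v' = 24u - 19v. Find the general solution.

Coefficient matrix A = [[21, -16], [24, -19]].
Characteristic polynomial det(A - λI) = λ^2 - 2λ - 15 = 0.
Eigenvalues λ = -3, 5.
For λ=-3: (A-λI) row 1 is [24, -16], so an eigenvector is (-2, -3).
For λ=5: (A-λI) row 1 is [16, -16], so an eigenvector is (-1, -1).
General solution: c_1e^(-3t)(-2,-3) + c_2e^(5t)(-1,-1).

u(t) = -2c_1e^(-3t) - c_2e^(5t), v(t) = -3c_1e^(-3t) - c_2e^(5t)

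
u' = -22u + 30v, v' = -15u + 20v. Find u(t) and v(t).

u(t) = 3C_1e^(-t)sin(3t) + C_1e^(-t)cos(3t) + C_2e^(-t)sin(3t) - 3C_2e^(-t)cos(3t), v(t) = 2C_1e^(-t)sin(3t) + C_1e^(-t)cos(3t) + C_2e^(-t)sin(3t) - 2C_2e^(-t)cos(3t)

Coefficient matrix A = [[-22, 30], [-15, 20]].
Characteristic polynomial det(A - λI) = λ^2 + 2λ + 10 = 0.
Eigenvalues λ = -1 ± 3i (complex conjugate pair).
For λ=-1+3i: an eigenvector is (1,1) - i(3,2) = (1 - 3i, 1 - 2i).
A real fundamental pair from Re and Im of e^((-1+3i)t)v: X_1 = e^(-t)(cos(3t)·(1,1) + sin(3t)·(3,2)), X_2 = e^(-t)(sin(3t)·(1,1) - cos(3t)·(3,2)).
General solution: C_1X_1 + C_2X_2.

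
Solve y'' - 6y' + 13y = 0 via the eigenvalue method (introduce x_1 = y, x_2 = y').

Let x_1 = y, x_2 = y'. Then x_1' = x_2 and x_2' = -13x_1 + 6x_2.
A = [[0,1],[-13,6]]; det(A-λI) = λ^2 - 6λ + 13.
Eigenvalues λ = 3 ± 2i.

y(t) = K_1e^(3t)cos(2t) + K_2e^(3t)sin(2t)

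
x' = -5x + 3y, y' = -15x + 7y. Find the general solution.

x(t) = -C_1e^(t)sin(3t) + C_2e^(t)cos(3t), y(t) = -2C_1e^(t)sin(3t) - C_1e^(t)cos(3t) - C_2e^(t)sin(3t) + 2C_2e^(t)cos(3t)

Coefficient matrix A = [[-5, 3], [-15, 7]].
Characteristic polynomial det(A - λI) = λ^2 - 2λ + 10 = 0.
Eigenvalues λ = 1 ± 3i (complex conjugate pair).
For λ=1+3i: an eigenvector is (0,-1) - i(-1,-2) = (0 + i, -1 + 2i).
A real fundamental pair from Re and Im of e^((1+3i)t)v: X_1 = e^(t)(cos(3t)·(0,-1) + sin(3t)·(-1,-2)), X_2 = e^(t)(sin(3t)·(0,-1) - cos(3t)·(-1,-2)).
General solution: C_1X_1 + C_2X_2.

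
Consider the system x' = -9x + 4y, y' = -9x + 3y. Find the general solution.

Coefficient matrix A = [[-9, 4], [-9, 3]].
Characteristic polynomial det(A - λI) = λ^2 + 6λ + 9 = 0.
Single eigenvalue λ = -3 with algebraic multiplicity 2.
Eigenvector v = (2,3); generalized eigenvector w with (A-λI)w=v is (-1,-1).
General solution: e^(-3t)[c_1·v + c_2·(t·v + w)].

x(t) = 2c_1e^(-3t) + 2c_2te^(-3t) - c_2e^(-3t), y(t) = 3c_1e^(-3t) + 3c_2te^(-3t) - c_2e^(-3t)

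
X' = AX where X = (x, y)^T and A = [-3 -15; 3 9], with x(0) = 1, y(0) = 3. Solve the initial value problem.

Coefficient matrix A = [[-3, -15], [3, 9]].
Characteristic polynomial det(A - λI) = λ^2 - 6λ + 18 = 0.
Eigenvalues λ = 3 ± 3i (complex conjugate pair).
For λ=3+3i: an eigenvector is (-2,1) - i(-1,0) = (-2 + i, 1).
A real fundamental pair from Re and Im of e^((3+3i)t)v: X_1 = e^(3t)(cos(3t)·(-2,1) + sin(3t)·(-1,0)), X_2 = e^(3t)(sin(3t)·(-2,1) - cos(3t)·(-1,0)).
General solution: C_1X_1 + C_2X_2.
Applying x(0)=1, y(0)=3 gives C_1=3, C_2=7.

x(t) = -17e^(3t)sin(3t) + e^(3t)cos(3t), y(t) = 7e^(3t)sin(3t) + 3e^(3t)cos(3t)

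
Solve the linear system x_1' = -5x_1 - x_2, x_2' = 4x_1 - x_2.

Coefficient matrix A = [[-5, -1], [4, -1]].
Characteristic polynomial det(A - λI) = λ^2 + 6λ + 9 = 0.
Single eigenvalue λ = -3 with algebraic multiplicity 2.
Eigenvector v = (-1,2); generalized eigenvector w with (A-λI)w=v is (1,-1).
General solution: e^(-3t)[C_1·v + C_2·(t·v + w)].

x_1(t) = -C_1e^(-3t) - C_2te^(-3t) + C_2e^(-3t), x_2(t) = 2C_1e^(-3t) + 2C_2te^(-3t) - C_2e^(-3t)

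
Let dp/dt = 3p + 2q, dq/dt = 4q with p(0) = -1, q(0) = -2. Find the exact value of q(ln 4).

-512

A = [[3,2],[0,4]]; eigenvalues λ = 4, 3.
Eigenvectors: (-2,-1) for λ=4, (-1,0) for λ=3.
From the initial condition, c_1 = 2, c_2 = -3.
q(ln 4) = (2)(4^4)(-1) + (-3)(4^3)(0) = -512.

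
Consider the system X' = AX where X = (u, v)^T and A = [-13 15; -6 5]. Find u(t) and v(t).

Coefficient matrix A = [[-13, 15], [-6, 5]].
Characteristic polynomial det(A - λI) = λ^2 + 8λ + 25 = 0.
Eigenvalues λ = -4 ± 3i (complex conjugate pair).
For λ=-4+3i: an eigenvector is (-2,-1) - i(1,1) = (-2 - i, -1 - i).
A real fundamental pair from Re and Im of e^((-4+3i)t)v: X_1 = e^(-4t)(cos(3t)·(-2,-1) + sin(3t)·(1,1)), X_2 = e^(-4t)(sin(3t)·(-2,-1) - cos(3t)·(1,1)).
General solution: K_1X_1 + K_2X_2.

u(t) = K_1e^(-4t)sin(3t) - 2K_1e^(-4t)cos(3t) - 2K_2e^(-4t)sin(3t) - K_2e^(-4t)cos(3t), v(t) = K_1e^(-4t)sin(3t) - K_1e^(-4t)cos(3t) - K_2e^(-4t)sin(3t) - K_2e^(-4t)cos(3t)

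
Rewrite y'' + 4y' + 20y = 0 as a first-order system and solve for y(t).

y(t) = K_1e^(-2t)cos(4t) + K_2e^(-2t)sin(4t)

Let x_1 = y, x_2 = y'. Then x_1' = x_2 and x_2' = -20x_1 - 4x_2.
A = [[0,1],[-20,-4]]; det(A-λI) = λ^2 + 4λ + 20.
Eigenvalues λ = -2 ± 4i.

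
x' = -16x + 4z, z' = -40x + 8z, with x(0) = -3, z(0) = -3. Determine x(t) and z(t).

x(t) = 6e^(-4t)sin(4t) - 3e^(-4t)cos(4t), z(t) = 21e^(-4t)sin(4t) - 3e^(-4t)cos(4t)

Coefficient matrix A = [[-16, 4], [-40, 8]].
Characteristic polynomial det(A - λI) = λ^2 + 8λ + 32 = 0.
Eigenvalues λ = -4 ± 4i (complex conjugate pair).
For λ=-4+4i: an eigenvector is (0,1) - i(1,3) = (0 - i, 1 - 3i).
A real fundamental pair from Re and Im of e^((-4+4i)t)v: X_1 = e^(-4t)(cos(4t)·(0,1) + sin(4t)·(1,3)), X_2 = e^(-4t)(sin(4t)·(0,1) - cos(4t)·(1,3)).
General solution: C_1X_1 + C_2X_2.
Applying x(0)=-3, z(0)=-3 gives C_1=6, C_2=3.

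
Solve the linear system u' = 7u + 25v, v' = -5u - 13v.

u(t) = 2K_1e^(-3t)sin(5t) + K_1e^(-3t)cos(5t) + K_2e^(-3t)sin(5t) - 2K_2e^(-3t)cos(5t), v(t) = -K_1e^(-3t)sin(5t) + K_2e^(-3t)cos(5t)

Coefficient matrix A = [[7, 25], [-5, -13]].
Characteristic polynomial det(A - λI) = λ^2 + 6λ + 34 = 0.
Eigenvalues λ = -3 ± 5i (complex conjugate pair).
For λ=-3+5i: an eigenvector is (1,0) - i(2,-1) = (1 - 2i, 0 + i).
A real fundamental pair from Re and Im of e^((-3+5i)t)v: X_1 = e^(-3t)(cos(5t)·(1,0) + sin(5t)·(2,-1)), X_2 = e^(-3t)(sin(5t)·(1,0) - cos(5t)·(2,-1)).
General solution: K_1X_1 + K_2X_2.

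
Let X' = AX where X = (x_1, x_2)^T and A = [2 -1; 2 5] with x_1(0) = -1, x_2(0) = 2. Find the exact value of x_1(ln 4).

A = [[2,-1],[2,5]]; eigenvalues λ = 4, 3.
Eigenvectors: (1,-2) for λ=4, (-1,1) for λ=3.
From the initial condition, c_1 = -1, c_2 = 0.
x_1(ln 4) = (-1)(4^4)(1) + (0)(4^3)(-1) = -256.

-256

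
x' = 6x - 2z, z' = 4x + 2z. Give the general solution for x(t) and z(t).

x(t) = -C_1e^(4t)sin(2t) + C_2e^(4t)cos(2t), z(t) = -C_1e^(4t)sin(2t) + C_1e^(4t)cos(2t) + C_2e^(4t)sin(2t) + C_2e^(4t)cos(2t)

Coefficient matrix A = [[6, -2], [4, 2]].
Characteristic polynomial det(A - λI) = λ^2 - 8λ + 20 = 0.
Eigenvalues λ = 4 ± 2i (complex conjugate pair).
For λ=4+2i: an eigenvector is (0,1) - i(-1,-1) = (0 + i, 1 + i).
A real fundamental pair from Re and Im of e^((4+2i)t)v: X_1 = e^(4t)(cos(2t)·(0,1) + sin(2t)·(-1,-1)), X_2 = e^(4t)(sin(2t)·(0,1) - cos(2t)·(-1,-1)).
General solution: C_1X_1 + C_2X_2.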